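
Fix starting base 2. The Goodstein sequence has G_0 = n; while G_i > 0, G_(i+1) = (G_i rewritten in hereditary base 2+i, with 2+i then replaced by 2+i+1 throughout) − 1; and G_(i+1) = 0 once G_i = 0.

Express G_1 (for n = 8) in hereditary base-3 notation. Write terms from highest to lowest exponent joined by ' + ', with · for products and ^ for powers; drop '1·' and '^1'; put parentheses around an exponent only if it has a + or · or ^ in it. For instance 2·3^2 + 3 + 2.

i=0: 8 = 2^(2 + 1) (b=2); 2→3: 3^(3 + 1) = 81; 81−1 = 80
i=1: 80 = 2·3^3 + 2·3^2 + 2·3 + 2 (b=3); 3→4: 2·4^4 + 2·4^2 + 2·4 + 2 = 554; 554−1 = 553

2·3^3 + 2·3^2 + 2·3 + 2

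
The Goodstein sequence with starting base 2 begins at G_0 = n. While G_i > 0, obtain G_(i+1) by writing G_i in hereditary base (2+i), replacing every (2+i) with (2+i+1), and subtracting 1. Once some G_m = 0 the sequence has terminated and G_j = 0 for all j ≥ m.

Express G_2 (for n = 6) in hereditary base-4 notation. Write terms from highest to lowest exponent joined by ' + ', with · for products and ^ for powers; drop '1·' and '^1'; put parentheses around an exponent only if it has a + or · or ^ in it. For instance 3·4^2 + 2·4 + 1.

4^4 + 1

G_0=6  [base 2] 2^2 + 2  →[2↦3]→  3^3 + 3 = 30  −1 ⇒ G_1=29
G_1=29  [base 3] 3^3 + 2  →[3↦4]→  4^4 + 2 = 258  −1 ⇒ G_2=257
G_2=257  [base 4] 4^4 + 1  →[4↦5]→  5^5 + 1 = 3126  −1 ⇒ G_3=3125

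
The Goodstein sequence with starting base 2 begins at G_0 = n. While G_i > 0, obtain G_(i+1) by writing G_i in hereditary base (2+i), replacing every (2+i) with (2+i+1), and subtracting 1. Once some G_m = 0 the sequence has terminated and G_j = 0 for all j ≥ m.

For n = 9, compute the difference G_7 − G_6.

G_0 = 9. HB_2(9) = 2^(2 + 1) + 1. Bump = 82. G_1 = 81.
G_1 = 81. HB_3(81) = 3^(3 + 1). Bump = 1024. G_2 = 1023.
G_2 = 1023. HB_4(1023) = 3·4^4 + 3·4^3 + 3·4^2 + 3·4 + 3. Bump = 9843. G_3 = 9842.
G_3 = 9842. HB_5(9842) = 3·5^5 + 3·5^3 + 3·5^2 + 3·5 + 2. Bump = 140744. G_4 = 140743.
G_4 = 140743. HB_6(140743) = 3·6^6 + 3·6^3 + 3·6^2 + 3·6 + 1. Bump = 2471827. G_5 = 2471826.
G_5 = 2471826. HB_7(2471826) = 3·7^7 + 3·7^3 + 3·7^2 + 3·7. Bump = 50333400. G_6 = 50333399.
G_6 = 50333399. HB_8(50333399) = 3·8^8 + 3·8^3 + 3·8^2 + 2·8 + 7. Bump = 1162263922. G_7 = 1162263921.

1111930522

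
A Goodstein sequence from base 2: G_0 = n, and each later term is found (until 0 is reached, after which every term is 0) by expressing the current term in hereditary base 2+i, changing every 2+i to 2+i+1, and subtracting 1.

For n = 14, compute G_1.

110

G_0=14  [base 2] 2^(2 + 1) + 2^2 + 2  →[2↦3]→  3^(3 + 1) + 3^3 + 3 = 111  −1 ⇒ G_1=110
G_1=110  [base 3] 3^(3 + 1) + 3^3 + 2  →[3↦4]→  4^(4 + 1) + 4^4 + 2 = 1282  −1 ⇒ G_2=1281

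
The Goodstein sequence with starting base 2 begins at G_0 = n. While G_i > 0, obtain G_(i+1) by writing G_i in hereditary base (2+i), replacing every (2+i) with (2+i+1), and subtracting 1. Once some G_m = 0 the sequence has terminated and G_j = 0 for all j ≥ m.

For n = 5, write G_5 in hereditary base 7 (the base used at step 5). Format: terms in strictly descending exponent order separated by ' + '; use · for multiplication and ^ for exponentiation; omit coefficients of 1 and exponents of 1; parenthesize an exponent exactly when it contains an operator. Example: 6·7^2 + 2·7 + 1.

G_0=5  [base 2] 2^2 + 1  →[2↦3]→  3^3 + 1 = 28  −1 ⇒ G_1=27
G_1=27  [base 3] 3^3  →[3↦4]→  4^4 = 256  −1 ⇒ G_2=255
G_2=255  [base 4] 3·4^3 + 3·4^2 + 3·4 + 3  →[4↦5]→  3·5^3 + 3·5^2 + 3·5 + 3 = 468  −1 ⇒ G_3=467
G_3=467  [base 5] 3·5^3 + 3·5^2 + 3·5 + 2  →[5↦6]→  3·6^3 + 3·6^2 + 3·6 + 2 = 776  −1 ⇒ G_4=775
G_4=775  [base 6] 3·6^3 + 3·6^2 + 3·6 + 1  →[6↦7]→  3·7^3 + 3·7^2 + 3·7 + 1 = 1198  −1 ⇒ G_5=1197
G_5=1197  [base 7] 3·7^3 + 3·7^2 + 3·7  →[7↦8]→  3·8^3 + 3·8^2 + 3·8 = 1752  −1 ⇒ G_6=1751

3·7^3 + 3·7^2 + 3·7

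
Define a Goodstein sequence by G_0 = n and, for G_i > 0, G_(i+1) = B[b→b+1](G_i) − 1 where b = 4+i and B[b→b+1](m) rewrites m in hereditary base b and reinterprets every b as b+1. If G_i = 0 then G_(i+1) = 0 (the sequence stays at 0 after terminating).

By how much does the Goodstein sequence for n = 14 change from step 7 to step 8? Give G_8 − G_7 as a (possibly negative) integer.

G_0 = 14. HB_4(14) = 3·4 + 2. Bump = 17. G_1 = 16.
G_1 = 16. HB_5(16) = 3·5 + 1. Bump = 19. G_2 = 18.
G_2 = 18. HB_6(18) = 3·6. Bump = 21. G_3 = 20.
G_3 = 20. HB_7(20) = 2·7 + 6. Bump = 22. G_4 = 21.
G_4 = 21. HB_8(21) = 2·8 + 5. Bump = 23. G_5 = 22.
G_5 = 22. HB_9(22) = 2·9 + 4. Bump = 24. G_6 = 23.
G_6 = 23. HB_10(23) = 2·10 + 3. Bump = 25. G_7 = 24.
G_7 = 24. HB_11(24) = 2·11 + 2. Bump = 26. G_8 = 25.

1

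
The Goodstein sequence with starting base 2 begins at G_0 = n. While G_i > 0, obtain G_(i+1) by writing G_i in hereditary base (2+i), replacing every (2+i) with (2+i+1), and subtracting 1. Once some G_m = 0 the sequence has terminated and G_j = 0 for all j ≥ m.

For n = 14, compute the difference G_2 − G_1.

1171

14 —HB2→ 2^(2 + 1) + 2^2 + 2 —bump→ 3^(3 + 1) + 3^3 + 3 = 111 —(−1)→ 110
110 —HB3→ 3^(3 + 1) + 3^3 + 2 —bump→ 4^(4 + 1) + 4^4 + 2 = 1282 —(−1)→ 1281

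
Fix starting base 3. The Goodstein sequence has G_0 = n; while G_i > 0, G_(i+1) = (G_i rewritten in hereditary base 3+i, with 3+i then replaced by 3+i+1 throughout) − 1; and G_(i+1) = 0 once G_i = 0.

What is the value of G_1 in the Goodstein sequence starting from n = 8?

G_0 = 8. HB_3(8) = 2·3 + 2. Bump = 10. G_1 = 9.
G_1 = 9. HB_4(9) = 2·4 + 1. Bump = 11. G_2 = 10.

9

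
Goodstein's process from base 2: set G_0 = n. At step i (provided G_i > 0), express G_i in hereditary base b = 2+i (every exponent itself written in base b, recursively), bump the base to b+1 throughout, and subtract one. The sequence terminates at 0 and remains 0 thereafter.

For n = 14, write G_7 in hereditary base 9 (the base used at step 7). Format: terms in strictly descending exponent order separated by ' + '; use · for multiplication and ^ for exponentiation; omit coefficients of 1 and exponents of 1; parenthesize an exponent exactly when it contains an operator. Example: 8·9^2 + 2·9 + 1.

9^(9 + 1) + 5·9^5 + 5·9^4 + 5·9^3 + 5·9^2 + 5·9 + 2

G_0=14  [base 2] 2^(2 + 1) + 2^2 + 2  →[2↦3]→  3^(3 + 1) + 3^3 + 3 = 111  −1 ⇒ G_1=110
G_1=110  [base 3] 3^(3 + 1) + 3^3 + 2  →[3↦4]→  4^(4 + 1) + 4^4 + 2 = 1282  −1 ⇒ G_2=1281
G_2=1281  [base 4] 4^(4 + 1) + 4^4 + 1  →[4↦5]→  5^(5 + 1) + 5^5 + 1 = 18751  −1 ⇒ G_3=18750
G_3=18750  [base 5] 5^(5 + 1) + 5^5  →[5↦6]→  6^(6 + 1) + 6^6 = 326592  −1 ⇒ G_4=326591
G_4=326591  [base 6] 6^(6 + 1) + 5·6^5 + 5·6^4 + 5·6^3 + 5·6^2 + 5·6 + 5  →[6↦7]→  7^(7 + 1) + 5·7^5 + 5·7^4 + 5·7^3 + 5·7^2 + 5·7 + 5 = 5862841  −1 ⇒ G_5=5862840
G_5=5862840  [base 7] 7^(7 + 1) + 5·7^5 + 5·7^4 + 5·7^3 + 5·7^2 + 5·7 + 4  →[7↦8]→  8^(8 + 1) + 5·8^5 + 5·8^4 + 5·8^3 + 5·8^2 + 5·8 + 4 = 134404972  −1 ⇒ G_6=134404971
G_6=134404971  [base 8] 8^(8 + 1) + 5·8^5 + 5·8^4 + 5·8^3 + 5·8^2 + 5·8 + 3  →[8↦9]→  9^(9 + 1) + 5·9^5 + 5·9^4 + 5·9^3 + 5·9^2 + 5·9 + 3 = 3487116549  −1 ⇒ G_7=3487116548
G_7=3487116548  [base 9] 9^(9 + 1) + 5·9^5 + 5·9^4 + 5·9^3 + 5·9^2 + 5·9 + 2  →[9↦10]→  10^(10 + 1) + 5·10^5 + 5·10^4 + 5·10^3 + 5·10^2 + 5·10 + 2 = 100000555552  −1 ⇒ G_8=100000555551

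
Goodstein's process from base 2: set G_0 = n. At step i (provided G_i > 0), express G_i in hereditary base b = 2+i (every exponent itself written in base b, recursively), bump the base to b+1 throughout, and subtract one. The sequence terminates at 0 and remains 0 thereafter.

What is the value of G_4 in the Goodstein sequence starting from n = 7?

i=0: 7 = 2^2 + 2 + 1 (b=2); 2→3: 3^3 + 3 + 1 = 31; 31−1 = 30
i=1: 30 = 3^3 + 3 (b=3); 3→4: 4^4 + 4 = 260; 260−1 = 259
i=2: 259 = 4^4 + 3 (b=4); 4→5: 5^5 + 3 = 3128; 3128−1 = 3127
i=3: 3127 = 5^5 + 2 (b=5); 5→6: 6^6 + 2 = 46658; 46658−1 = 46657
i=4: 46657 = 6^6 + 1 (b=6); 6→7: 7^7 + 1 = 823544; 823544−1 = 823543

46657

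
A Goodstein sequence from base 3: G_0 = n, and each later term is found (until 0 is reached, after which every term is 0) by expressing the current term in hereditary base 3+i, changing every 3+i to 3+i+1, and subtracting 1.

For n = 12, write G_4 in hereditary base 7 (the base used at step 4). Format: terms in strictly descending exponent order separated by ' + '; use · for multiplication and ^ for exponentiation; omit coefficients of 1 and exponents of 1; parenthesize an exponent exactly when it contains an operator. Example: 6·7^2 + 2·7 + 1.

7^2

i=0: 12 = 3^2 + 3 (b=3); 3→4: 4^2 + 4 = 20; 20−1 = 19
i=1: 19 = 4^2 + 3 (b=4); 4→5: 5^2 + 3 = 28; 28−1 = 27
i=2: 27 = 5^2 + 2 (b=5); 5→6: 6^2 + 2 = 38; 38−1 = 37
i=3: 37 = 6^2 + 1 (b=6); 6→7: 7^2 + 1 = 50; 50−1 = 49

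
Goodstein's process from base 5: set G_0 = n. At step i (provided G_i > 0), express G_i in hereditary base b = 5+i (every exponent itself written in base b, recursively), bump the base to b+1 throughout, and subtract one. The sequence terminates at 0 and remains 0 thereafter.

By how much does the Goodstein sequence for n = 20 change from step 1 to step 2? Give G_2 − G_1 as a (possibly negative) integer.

2

20 —HB5→ 4·5 —bump→ 4·6 = 24 —(−1)→ 23
23 —HB6→ 3·6 + 5 —bump→ 3·7 + 5 = 26 —(−1)→ 25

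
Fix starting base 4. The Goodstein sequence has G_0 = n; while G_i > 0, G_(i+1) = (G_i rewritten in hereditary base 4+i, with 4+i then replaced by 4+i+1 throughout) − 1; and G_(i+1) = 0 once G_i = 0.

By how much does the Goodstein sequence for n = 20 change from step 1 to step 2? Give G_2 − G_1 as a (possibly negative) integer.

[0] 20 ≡ 4^2 + 4 (base 4). Lift 5: 30. −1: 29.
[1] 29 ≡ 5^2 + 4 (base 5). Lift 6: 40. −1: 39.

10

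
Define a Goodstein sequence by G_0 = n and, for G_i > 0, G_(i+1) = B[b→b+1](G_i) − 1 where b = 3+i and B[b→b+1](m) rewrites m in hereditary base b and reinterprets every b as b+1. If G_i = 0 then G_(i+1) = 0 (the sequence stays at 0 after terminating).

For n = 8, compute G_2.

i=0: 8 = 2·3 + 2 (b=3); 3→4: 2·4 + 2 = 10; 10−1 = 9
i=1: 9 = 2·4 + 1 (b=4); 4→5: 2·5 + 1 = 11; 11−1 = 10
i=2: 10 = 2·5 (b=5); 5→6: 2·6 = 12; 12−1 = 11

10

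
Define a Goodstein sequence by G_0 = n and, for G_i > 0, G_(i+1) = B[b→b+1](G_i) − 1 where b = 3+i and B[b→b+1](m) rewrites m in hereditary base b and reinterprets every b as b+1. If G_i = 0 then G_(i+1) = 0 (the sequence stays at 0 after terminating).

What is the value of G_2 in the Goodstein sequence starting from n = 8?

G_0=8  [base 3] 2·3 + 2  →[3↦4]→  2·4 + 2 = 10  −1 ⇒ G_1=9
G_1=9  [base 4] 2·4 + 1  →[4↦5]→  2·5 + 1 = 11  −1 ⇒ G_2=10
G_2=10  [base 5] 2·5  →[5↦6]→  2·6 = 12  −1 ⇒ G_3=11

10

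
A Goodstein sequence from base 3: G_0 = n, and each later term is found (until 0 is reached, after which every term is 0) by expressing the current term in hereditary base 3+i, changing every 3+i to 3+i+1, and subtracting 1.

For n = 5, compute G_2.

5

5 —HB3→ 3 + 2 —bump→ 4 + 2 = 6 —(−1)→ 5
5 —HB4→ 4 + 1 —bump→ 5 + 1 = 6 —(−1)→ 5
5 —HB5→ 5 —bump→ 6 = 6 —(−1)→ 5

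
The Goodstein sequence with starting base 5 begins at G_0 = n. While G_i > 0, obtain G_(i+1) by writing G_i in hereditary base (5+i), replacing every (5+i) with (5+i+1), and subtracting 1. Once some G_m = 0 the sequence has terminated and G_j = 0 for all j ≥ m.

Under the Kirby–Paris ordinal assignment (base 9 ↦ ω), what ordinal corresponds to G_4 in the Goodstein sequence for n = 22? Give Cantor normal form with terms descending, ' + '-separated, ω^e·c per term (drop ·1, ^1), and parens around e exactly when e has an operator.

[0] 22 ≡ 4·5 + 2 (base 5). Lift 6: 26. −1: 25.
[1] 25 ≡ 4·6 + 1 (base 6). Lift 7: 29. −1: 28.
[2] 28 ≡ 4·7 (base 7). Lift 8: 32. −1: 31.
[3] 31 ≡ 3·8 + 7 (base 8). Lift 9: 34. −1: 33.
[4] 33 ≡ 3·9 + 6 (base 9). Lift 10: 36. −1: 35.

ω·3 + 6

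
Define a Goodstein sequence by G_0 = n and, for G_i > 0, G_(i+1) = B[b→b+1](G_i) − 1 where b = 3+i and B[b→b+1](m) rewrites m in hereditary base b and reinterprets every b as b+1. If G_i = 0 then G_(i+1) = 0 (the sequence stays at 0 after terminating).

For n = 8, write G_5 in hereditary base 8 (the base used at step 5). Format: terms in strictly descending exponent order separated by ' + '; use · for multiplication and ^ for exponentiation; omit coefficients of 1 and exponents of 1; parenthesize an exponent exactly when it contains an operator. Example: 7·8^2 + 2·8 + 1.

G_0=8  [base 3] 2·3 + 2  →[3↦4]→  2·4 + 2 = 10  −1 ⇒ G_1=9
G_1=9  [base 4] 2·4 + 1  →[4↦5]→  2·5 + 1 = 11  −1 ⇒ G_2=10
G_2=10  [base 5] 2·5  →[5↦6]→  2·6 = 12  −1 ⇒ G_3=11
G_3=11  [base 6] 6 + 5  →[6↦7]→  7 + 5 = 12  −1 ⇒ G_4=11
G_4=11  [base 7] 7 + 4  →[7↦8]→  8 + 4 = 12  −1 ⇒ G_5=11
G_5=11  [base 8] 8 + 3  →[8↦9]→  9 + 3 = 12  −1 ⇒ G_6=11

8 + 3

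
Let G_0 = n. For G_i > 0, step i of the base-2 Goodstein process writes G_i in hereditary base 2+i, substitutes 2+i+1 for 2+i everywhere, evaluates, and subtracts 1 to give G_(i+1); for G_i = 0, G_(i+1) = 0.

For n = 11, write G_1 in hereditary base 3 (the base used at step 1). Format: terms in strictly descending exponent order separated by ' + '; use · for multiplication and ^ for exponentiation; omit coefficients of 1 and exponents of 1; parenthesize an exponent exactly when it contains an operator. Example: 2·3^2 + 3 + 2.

3^(3 + 1) + 3

base 2: 11 = 2^(2 + 1) + 2 + 1; at 3: 3^(3 + 1) + 3 + 1 = 85; next = 84
base 3: 84 = 3^(3 + 1) + 3; at 4: 4^(4 + 1) + 4 = 1028; next = 1027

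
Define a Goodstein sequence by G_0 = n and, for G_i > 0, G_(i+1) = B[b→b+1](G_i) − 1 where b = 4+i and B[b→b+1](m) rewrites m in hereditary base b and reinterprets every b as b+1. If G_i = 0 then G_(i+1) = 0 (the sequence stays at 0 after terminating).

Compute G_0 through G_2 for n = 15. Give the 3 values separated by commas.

15 —HB4→ 3·4 + 3 —bump→ 3·5 + 3 = 18 —(−1)→ 17
17 —HB5→ 3·5 + 2 —bump→ 3·6 + 2 = 20 —(−1)→ 19

15, 17, 19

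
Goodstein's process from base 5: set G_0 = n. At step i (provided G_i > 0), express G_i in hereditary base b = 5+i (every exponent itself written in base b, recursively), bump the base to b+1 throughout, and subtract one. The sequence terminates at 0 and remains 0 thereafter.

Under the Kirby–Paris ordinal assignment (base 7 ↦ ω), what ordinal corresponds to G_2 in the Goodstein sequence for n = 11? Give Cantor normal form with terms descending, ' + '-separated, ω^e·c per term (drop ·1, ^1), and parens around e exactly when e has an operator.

ω + 6

[0] 11 ≡ 2·5 + 1 (base 5). Lift 6: 13. −1: 12.
[1] 12 ≡ 2·6 (base 6). Lift 7: 14. −1: 13.
[2] 13 ≡ 7 + 6 (base 7). Lift 8: 14. −1: 13.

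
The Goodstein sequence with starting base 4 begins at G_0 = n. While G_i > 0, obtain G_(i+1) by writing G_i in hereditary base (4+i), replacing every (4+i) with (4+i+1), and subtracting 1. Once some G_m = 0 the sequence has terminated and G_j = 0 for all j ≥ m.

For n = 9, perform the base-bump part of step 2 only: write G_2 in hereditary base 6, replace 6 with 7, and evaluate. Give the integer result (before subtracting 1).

12

9 —HB4→ 2·4 + 1 —bump→ 2·5 + 1 = 11 —(−1)→ 10
10 —HB5→ 2·5 —bump→ 2·6 = 12 —(−1)→ 11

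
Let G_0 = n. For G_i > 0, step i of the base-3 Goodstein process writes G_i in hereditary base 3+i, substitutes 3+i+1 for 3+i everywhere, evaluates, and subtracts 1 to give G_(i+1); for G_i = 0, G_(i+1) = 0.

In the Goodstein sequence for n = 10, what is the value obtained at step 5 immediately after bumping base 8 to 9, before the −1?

37

(0) 10|_3 = 3^2 + 1 ↦ 4^2 + 1|_4 = 17 ⇒ 16
(1) 16|_4 = 4^2 ↦ 5^2|_5 = 25 ⇒ 24
(2) 24|_5 = 4·5 + 4 ↦ 4·6 + 4|_6 = 28 ⇒ 27
(3) 27|_6 = 4·6 + 3 ↦ 4·7 + 3|_7 = 31 ⇒ 30
(4) 30|_7 = 4·7 + 2 ↦ 4·8 + 2|_8 = 34 ⇒ 33
(5) 33|_8 = 4·8 + 1 ↦ 4·9 + 1|_9 = 37 ⇒ 36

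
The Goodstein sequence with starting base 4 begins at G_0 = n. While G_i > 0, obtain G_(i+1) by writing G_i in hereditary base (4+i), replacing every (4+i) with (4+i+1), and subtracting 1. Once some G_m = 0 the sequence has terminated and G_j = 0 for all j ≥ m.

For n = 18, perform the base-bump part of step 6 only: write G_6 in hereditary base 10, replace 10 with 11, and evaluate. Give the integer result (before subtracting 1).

69

G_0 = 18. HB_4(18) = 4^2 + 2. Bump = 27. G_1 = 26.
G_1 = 26. HB_5(26) = 5^2 + 1. Bump = 37. G_2 = 36.
G_2 = 36. HB_6(36) = 6^2. Bump = 49. G_3 = 48.
G_3 = 48. HB_7(48) = 6·7 + 6. Bump = 54. G_4 = 53.
G_4 = 53. HB_8(53) = 6·8 + 5. Bump = 59. G_5 = 58.
G_5 = 58. HB_9(58) = 6·9 + 4. Bump = 64. G_6 = 63.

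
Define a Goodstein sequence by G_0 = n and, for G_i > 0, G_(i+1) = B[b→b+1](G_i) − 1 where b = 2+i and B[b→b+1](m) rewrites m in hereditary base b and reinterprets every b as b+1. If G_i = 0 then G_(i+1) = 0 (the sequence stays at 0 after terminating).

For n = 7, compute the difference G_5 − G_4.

776886

base 2: 7 = 2^2 + 2 + 1; at 3: 3^3 + 3 + 1 = 31; next = 30
base 3: 30 = 3^3 + 3; at 4: 4^4 + 4 = 260; next = 259
base 4: 259 = 4^4 + 3; at 5: 5^5 + 3 = 3128; next = 3127
base 5: 3127 = 5^5 + 2; at 6: 6^6 + 2 = 46658; next = 46657
base 6: 46657 = 6^6 + 1; at 7: 7^7 + 1 = 823544; next = 823543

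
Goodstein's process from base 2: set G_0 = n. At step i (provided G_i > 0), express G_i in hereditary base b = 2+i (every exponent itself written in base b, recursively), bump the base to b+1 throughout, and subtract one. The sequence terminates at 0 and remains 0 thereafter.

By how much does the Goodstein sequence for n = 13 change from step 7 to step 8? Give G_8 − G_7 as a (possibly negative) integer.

base 2: 13 = 2^(2 + 1) + 2^2 + 1; at 3: 3^(3 + 1) + 3^3 + 1 = 109; next = 108
base 3: 108 = 3^(3 + 1) + 3^3; at 4: 4^(4 + 1) + 4^4 = 1280; next = 1279
base 4: 1279 = 4^(4 + 1) + 3·4^3 + 3·4^2 + 3·4 + 3; at 5: 5^(5 + 1) + 3·5^3 + 3·5^2 + 3·5 + 3 = 16093; next = 16092
base 5: 16092 = 5^(5 + 1) + 3·5^3 + 3·5^2 + 3·5 + 2; at 6: 6^(6 + 1) + 3·6^3 + 3·6^2 + 3·6 + 2 = 280712; next = 280711
base 6: 280711 = 6^(6 + 1) + 3·6^3 + 3·6^2 + 3·6 + 1; at 7: 7^(7 + 1) + 3·7^3 + 3·7^2 + 3·7 + 1 = 5765999; next = 5765998
base 7: 5765998 = 7^(7 + 1) + 3·7^3 + 3·7^2 + 3·7; at 8: 8^(8 + 1) + 3·8^3 + 3·8^2 + 3·8 = 134219480; next = 134219479
base 8: 134219479 = 8^(8 + 1) + 3·8^3 + 3·8^2 + 2·8 + 7; at 9: 9^(9 + 1) + 3·9^3 + 3·9^2 + 2·9 + 7 = 3486786856; next = 3486786855
base 9: 3486786855 = 9^(9 + 1) + 3·9^3 + 3·9^2 + 2·9 + 6; at 10: 10^(10 + 1) + 3·10^3 + 3·10^2 + 2·10 + 6 = 100000003326; next = 100000003325

96513216470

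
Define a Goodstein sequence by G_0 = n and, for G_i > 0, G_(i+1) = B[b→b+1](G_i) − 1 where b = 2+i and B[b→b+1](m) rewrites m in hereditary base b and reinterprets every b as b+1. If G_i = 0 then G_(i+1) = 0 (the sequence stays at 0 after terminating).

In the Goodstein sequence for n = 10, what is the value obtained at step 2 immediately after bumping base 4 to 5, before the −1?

15626

G_0 = 10. HB_2(10) = 2^(2 + 1) + 2. Bump = 84. G_1 = 83.
G_1 = 83. HB_3(83) = 3^(3 + 1) + 2. Bump = 1026. G_2 = 1025.
G_2 = 1025. HB_4(1025) = 4^(4 + 1) + 1. Bump = 15626. G_3 = 15625.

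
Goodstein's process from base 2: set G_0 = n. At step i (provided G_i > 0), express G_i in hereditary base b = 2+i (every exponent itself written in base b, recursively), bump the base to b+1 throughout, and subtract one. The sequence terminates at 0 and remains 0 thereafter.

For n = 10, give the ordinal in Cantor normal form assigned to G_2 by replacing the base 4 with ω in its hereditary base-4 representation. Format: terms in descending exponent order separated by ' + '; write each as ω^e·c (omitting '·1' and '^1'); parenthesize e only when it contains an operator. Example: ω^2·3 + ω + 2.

ω^(ω + 1) + 1

i=0: 10 = 2^(2 + 1) + 2 (b=2); 2→3: 3^(3 + 1) + 3 = 84; 84−1 = 83
i=1: 83 = 3^(3 + 1) + 2 (b=3); 3→4: 4^(4 + 1) + 2 = 1026; 1026−1 = 1025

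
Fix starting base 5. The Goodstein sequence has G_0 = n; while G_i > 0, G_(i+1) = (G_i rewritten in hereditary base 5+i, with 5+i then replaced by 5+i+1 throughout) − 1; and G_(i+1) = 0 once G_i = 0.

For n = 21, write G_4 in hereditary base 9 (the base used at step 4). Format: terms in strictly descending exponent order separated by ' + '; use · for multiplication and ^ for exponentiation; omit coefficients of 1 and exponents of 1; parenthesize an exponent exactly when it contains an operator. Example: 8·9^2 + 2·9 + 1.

i=0: 21 = 4·5 + 1 (b=5); 5→6: 4·6 + 1 = 25; 25−1 = 24
i=1: 24 = 4·6 (b=6); 6→7: 4·7 = 28; 28−1 = 27
i=2: 27 = 3·7 + 6 (b=7); 7→8: 3·8 + 6 = 30; 30−1 = 29
i=3: 29 = 3·8 + 5 (b=8); 8→9: 3·9 + 5 = 32; 32−1 = 31
i=4: 31 = 3·9 + 4 (b=9); 9→10: 3·10 + 4 = 34; 34−1 = 33

3·9 + 4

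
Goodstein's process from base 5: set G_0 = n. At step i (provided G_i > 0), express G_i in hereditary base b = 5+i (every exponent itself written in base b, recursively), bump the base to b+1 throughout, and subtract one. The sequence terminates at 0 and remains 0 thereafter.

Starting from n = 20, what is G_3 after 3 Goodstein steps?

27

(0) 20|_5 = 4·5 ↦ 4·6|_6 = 24 ⇒ 23
(1) 23|_6 = 3·6 + 5 ↦ 3·7 + 5|_7 = 26 ⇒ 25
(2) 25|_7 = 3·7 + 4 ↦ 3·8 + 4|_8 = 28 ⇒ 27
(3) 27|_8 = 3·8 + 3 ↦ 3·9 + 3|_9 = 30 ⇒ 29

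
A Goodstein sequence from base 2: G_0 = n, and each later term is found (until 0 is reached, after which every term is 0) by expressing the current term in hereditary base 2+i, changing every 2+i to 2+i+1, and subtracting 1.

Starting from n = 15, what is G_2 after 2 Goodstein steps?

15 —HB2→ 2^(2 + 1) + 2^2 + 2 + 1 —bump→ 3^(3 + 1) + 3^3 + 3 + 1 = 112 —(−1)→ 111
111 —HB3→ 3^(3 + 1) + 3^3 + 3 —bump→ 4^(4 + 1) + 4^4 + 4 = 1284 —(−1)→ 1283
1283 —HB4→ 4^(4 + 1) + 4^4 + 3 —bump→ 5^(5 + 1) + 5^5 + 3 = 18753 —(−1)→ 18752

1283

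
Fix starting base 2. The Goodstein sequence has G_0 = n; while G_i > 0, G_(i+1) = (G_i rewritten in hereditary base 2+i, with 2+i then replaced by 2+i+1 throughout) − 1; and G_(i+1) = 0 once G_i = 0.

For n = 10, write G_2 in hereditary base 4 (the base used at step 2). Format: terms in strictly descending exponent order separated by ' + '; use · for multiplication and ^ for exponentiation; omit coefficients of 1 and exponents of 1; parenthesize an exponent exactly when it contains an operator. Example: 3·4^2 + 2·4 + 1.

4^(4 + 1) + 1

G_0=10  [base 2] 2^(2 + 1) + 2  →[2↦3]→  3^(3 + 1) + 3 = 84  −1 ⇒ G_1=83
G_1=83  [base 3] 3^(3 + 1) + 2  →[3↦4]→  4^(4 + 1) + 2 = 1026  −1 ⇒ G_2=1025
G_2=1025  [base 4] 4^(4 + 1) + 1  →[4↦5]→  5^(5 + 1) + 1 = 15626  −1 ⇒ G_3=15625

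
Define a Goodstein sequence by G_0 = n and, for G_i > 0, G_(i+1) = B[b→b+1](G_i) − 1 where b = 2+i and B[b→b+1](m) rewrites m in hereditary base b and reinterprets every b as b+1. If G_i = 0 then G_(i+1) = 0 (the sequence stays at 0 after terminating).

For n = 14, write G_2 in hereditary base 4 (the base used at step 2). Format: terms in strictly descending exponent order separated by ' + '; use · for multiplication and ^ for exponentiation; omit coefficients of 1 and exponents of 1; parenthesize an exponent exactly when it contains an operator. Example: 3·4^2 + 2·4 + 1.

4^(4 + 1) + 4^4 + 1

14 —HB2→ 2^(2 + 1) + 2^2 + 2 —bump→ 3^(3 + 1) + 3^3 + 3 = 111 —(−1)→ 110
110 —HB3→ 3^(3 + 1) + 3^3 + 2 —bump→ 4^(4 + 1) + 4^4 + 2 = 1282 —(−1)→ 1281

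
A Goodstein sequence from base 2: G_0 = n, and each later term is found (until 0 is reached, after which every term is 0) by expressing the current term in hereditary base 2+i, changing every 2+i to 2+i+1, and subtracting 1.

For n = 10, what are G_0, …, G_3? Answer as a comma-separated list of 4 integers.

10, 83, 1025, 15625

(0) 10|_2 = 2^(2 + 1) + 2 ↦ 3^(3 + 1) + 3|_3 = 84 ⇒ 83
(1) 83|_3 = 3^(3 + 1) + 2 ↦ 4^(4 + 1) + 2|_4 = 1026 ⇒ 1025
(2) 1025|_4 = 4^(4 + 1) + 1 ↦ 5^(5 + 1) + 1|_5 = 15626 ⇒ 15625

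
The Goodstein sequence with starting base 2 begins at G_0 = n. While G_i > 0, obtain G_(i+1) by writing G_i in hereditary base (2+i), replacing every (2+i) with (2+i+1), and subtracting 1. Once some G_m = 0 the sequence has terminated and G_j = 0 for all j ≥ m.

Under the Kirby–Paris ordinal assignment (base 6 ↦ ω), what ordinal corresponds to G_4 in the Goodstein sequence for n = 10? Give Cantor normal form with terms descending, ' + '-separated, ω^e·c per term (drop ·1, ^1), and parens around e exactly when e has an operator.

ω^ω·5 + ω^5·5 + ω^4·5 + ω^3·5 + ω^2·5 + ω·5 + 5

(0) 10|_2 = 2^(2 + 1) + 2 ↦ 3^(3 + 1) + 3|_3 = 84 ⇒ 83
(1) 83|_3 = 3^(3 + 1) + 2 ↦ 4^(4 + 1) + 2|_4 = 1026 ⇒ 1025
(2) 1025|_4 = 4^(4 + 1) + 1 ↦ 5^(5 + 1) + 1|_5 = 15626 ⇒ 15625
(3) 15625|_5 = 5^(5 + 1) ↦ 6^(6 + 1)|_6 = 279936 ⇒ 279935
(4) 279935|_6 = 5·6^6 + 5·6^5 + 5·6^4 + 5·6^3 + 5·6^2 + 5·6 + 5 ↦ 5·7^7 + 5·7^5 + 5·7^4 + 5·7^3 + 5·7^2 + 5·7 + 5|_7 = 4215755 ⇒ 4215754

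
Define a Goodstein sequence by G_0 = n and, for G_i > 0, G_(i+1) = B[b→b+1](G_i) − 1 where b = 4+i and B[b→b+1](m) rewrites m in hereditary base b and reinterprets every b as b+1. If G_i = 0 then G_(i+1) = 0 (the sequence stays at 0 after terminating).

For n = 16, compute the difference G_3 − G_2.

3

[0] 16 ≡ 4^2 (base 4). Lift 5: 25. −1: 24.
[1] 24 ≡ 4·5 + 4 (base 5). Lift 6: 28. −1: 27.
[2] 27 ≡ 4·6 + 3 (base 6). Lift 7: 31. −1: 30.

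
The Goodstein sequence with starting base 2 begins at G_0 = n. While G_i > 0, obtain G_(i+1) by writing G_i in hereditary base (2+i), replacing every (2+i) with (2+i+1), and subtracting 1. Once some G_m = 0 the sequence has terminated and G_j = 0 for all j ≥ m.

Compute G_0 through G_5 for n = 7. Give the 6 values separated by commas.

(0) 7|_2 = 2^2 + 2 + 1 ↦ 3^3 + 3 + 1|_3 = 31 ⇒ 30
(1) 30|_3 = 3^3 + 3 ↦ 4^4 + 4|_4 = 260 ⇒ 259
(2) 259|_4 = 4^4 + 3 ↦ 5^5 + 3|_5 = 3128 ⇒ 3127
(3) 3127|_5 = 5^5 + 2 ↦ 6^6 + 2|_6 = 46658 ⇒ 46657
(4) 46657|_6 = 6^6 + 1 ↦ 7^7 + 1|_7 = 823544 ⇒ 823543

7, 30, 259, 3127, 46657, 823543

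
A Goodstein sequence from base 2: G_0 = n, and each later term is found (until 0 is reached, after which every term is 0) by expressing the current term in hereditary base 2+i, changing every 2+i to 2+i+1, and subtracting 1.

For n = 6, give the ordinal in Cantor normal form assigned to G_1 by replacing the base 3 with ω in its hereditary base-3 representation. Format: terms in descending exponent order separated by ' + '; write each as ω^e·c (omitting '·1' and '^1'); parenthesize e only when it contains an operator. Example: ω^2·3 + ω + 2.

[0] 6 ≡ 2^2 + 2 (base 2). Lift 3: 30. −1: 29.
[1] 29 ≡ 3^3 + 2 (base 3). Lift 4: 258. −1: 257.

ω^ω + 2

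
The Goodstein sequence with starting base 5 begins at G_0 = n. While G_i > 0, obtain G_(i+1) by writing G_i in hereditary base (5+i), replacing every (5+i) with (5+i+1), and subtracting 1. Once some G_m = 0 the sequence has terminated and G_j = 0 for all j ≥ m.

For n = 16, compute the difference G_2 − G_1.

2

16 —HB5→ 3·5 + 1 —bump→ 3·6 + 1 = 19 —(−1)→ 18
18 —HB6→ 3·6 —bump→ 3·7 = 21 —(−1)→ 20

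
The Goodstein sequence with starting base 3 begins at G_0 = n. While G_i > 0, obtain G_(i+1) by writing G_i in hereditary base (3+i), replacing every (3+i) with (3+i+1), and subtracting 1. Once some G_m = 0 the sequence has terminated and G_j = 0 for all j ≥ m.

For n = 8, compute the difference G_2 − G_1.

1

step 0: 8 = 2·3 + 2; sub 4 for 3: 2·4 + 2; = 10; G_1 = 10−1 = 9
step 1: 9 = 2·4 + 1; sub 5 for 4: 2·5 + 1; = 11; G_2 = 11−1 = 10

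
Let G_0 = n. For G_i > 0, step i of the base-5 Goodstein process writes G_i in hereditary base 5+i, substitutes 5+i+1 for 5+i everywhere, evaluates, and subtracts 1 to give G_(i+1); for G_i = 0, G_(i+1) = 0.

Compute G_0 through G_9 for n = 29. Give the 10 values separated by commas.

base 5: 29 = 5^2 + 4; at 6: 6^2 + 4 = 40; next = 39
base 6: 39 = 6^2 + 3; at 7: 7^2 + 3 = 52; next = 51
base 7: 51 = 7^2 + 2; at 8: 8^2 + 2 = 66; next = 65
base 8: 65 = 8^2 + 1; at 9: 9^2 + 1 = 82; next = 81
base 9: 81 = 9^2; at 10: 10^2 = 100; next = 99
base 10: 99 = 9·10 + 9; at 11: 9·11 + 9 = 108; next = 107
base 11: 107 = 9·11 + 8; at 12: 9·12 + 8 = 116; next = 115
base 12: 115 = 9·12 + 7; at 13: 9·13 + 7 = 124; next = 123
base 13: 123 = 9·13 + 6; at 14: 9·14 + 6 = 132; next = 131

29, 39, 51, 65, 81, 99, 107, 115, 123, 131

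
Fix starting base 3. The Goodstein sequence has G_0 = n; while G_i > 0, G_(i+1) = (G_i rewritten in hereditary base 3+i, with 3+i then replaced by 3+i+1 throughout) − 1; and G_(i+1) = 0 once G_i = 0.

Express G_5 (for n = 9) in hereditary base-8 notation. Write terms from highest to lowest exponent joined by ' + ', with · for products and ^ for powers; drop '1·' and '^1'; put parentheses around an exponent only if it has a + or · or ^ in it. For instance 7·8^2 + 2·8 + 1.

[0] 9 ≡ 3^2 (base 3). Lift 4: 16. −1: 15.
[1] 15 ≡ 3·4 + 3 (base 4). Lift 5: 18. −1: 17.
[2] 17 ≡ 3·5 + 2 (base 5). Lift 6: 20. −1: 19.
[3] 19 ≡ 3·6 + 1 (base 6). Lift 7: 22. −1: 21.
[4] 21 ≡ 3·7 (base 7). Lift 8: 24. −1: 23.
[5] 23 ≡ 2·8 + 7 (base 8). Lift 9: 25. −1: 24.

2·8 + 7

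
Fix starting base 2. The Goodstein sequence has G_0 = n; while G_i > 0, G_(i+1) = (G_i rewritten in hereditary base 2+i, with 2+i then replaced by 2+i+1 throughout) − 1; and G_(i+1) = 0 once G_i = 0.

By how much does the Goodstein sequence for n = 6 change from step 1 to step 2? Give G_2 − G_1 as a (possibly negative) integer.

228

step 0: 6 = 2^2 + 2; sub 3 for 2: 3^3 + 3; = 30; G_1 = 30−1 = 29
step 1: 29 = 3^3 + 2; sub 4 for 3: 4^4 + 2; = 258; G_2 = 258−1 = 257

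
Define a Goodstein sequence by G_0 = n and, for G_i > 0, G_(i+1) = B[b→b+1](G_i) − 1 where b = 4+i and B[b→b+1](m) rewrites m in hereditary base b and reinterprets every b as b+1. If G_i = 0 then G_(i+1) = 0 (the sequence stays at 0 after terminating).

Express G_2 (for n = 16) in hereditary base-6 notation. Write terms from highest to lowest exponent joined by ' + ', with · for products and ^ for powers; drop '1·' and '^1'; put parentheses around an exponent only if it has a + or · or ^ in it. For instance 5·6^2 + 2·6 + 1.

G_0=16  [base 4] 4^2  →[4↦5]→  5^2 = 25  −1 ⇒ G_1=24
G_1=24  [base 5] 4·5 + 4  →[5↦6]→  4·6 + 4 = 28  −1 ⇒ G_2=27
G_2=27  [base 6] 4·6 + 3  →[6↦7]→  4·7 + 3 = 31  −1 ⇒ G_3=30

4·6 + 3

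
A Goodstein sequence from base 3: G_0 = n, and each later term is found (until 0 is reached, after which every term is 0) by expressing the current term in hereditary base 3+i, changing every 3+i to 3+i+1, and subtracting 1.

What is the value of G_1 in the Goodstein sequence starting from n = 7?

[0] 7 ≡ 2·3 + 1 (base 3). Lift 4: 9. −1: 8.
[1] 8 ≡ 2·4 (base 4). Lift 5: 10. −1: 9.

8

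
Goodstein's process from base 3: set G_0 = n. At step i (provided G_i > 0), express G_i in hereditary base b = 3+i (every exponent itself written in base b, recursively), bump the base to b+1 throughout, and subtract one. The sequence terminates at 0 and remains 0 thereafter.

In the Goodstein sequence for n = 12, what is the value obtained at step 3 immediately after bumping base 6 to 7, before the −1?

[0] 12 ≡ 3^2 + 3 (base 3). Lift 4: 20. −1: 19.
[1] 19 ≡ 4^2 + 3 (base 4). Lift 5: 28. −1: 27.
[2] 27 ≡ 5^2 + 2 (base 5). Lift 6: 38. −1: 37.
[3] 37 ≡ 6^2 + 1 (base 6). Lift 7: 50. −1: 49.

50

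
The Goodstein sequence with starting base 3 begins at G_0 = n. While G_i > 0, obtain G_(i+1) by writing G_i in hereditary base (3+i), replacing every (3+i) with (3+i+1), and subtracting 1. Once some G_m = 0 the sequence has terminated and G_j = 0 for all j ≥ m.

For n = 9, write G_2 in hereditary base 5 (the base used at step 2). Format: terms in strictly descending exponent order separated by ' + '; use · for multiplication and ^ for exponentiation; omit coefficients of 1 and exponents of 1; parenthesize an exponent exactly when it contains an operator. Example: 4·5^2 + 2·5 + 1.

3·5 + 2

[0] 9 ≡ 3^2 (base 3). Lift 4: 16. −1: 15.
[1] 15 ≡ 3·4 + 3 (base 4). Lift 5: 18. −1: 17.
[2] 17 ≡ 3·5 + 2 (base 5). Lift 6: 20. −1: 19.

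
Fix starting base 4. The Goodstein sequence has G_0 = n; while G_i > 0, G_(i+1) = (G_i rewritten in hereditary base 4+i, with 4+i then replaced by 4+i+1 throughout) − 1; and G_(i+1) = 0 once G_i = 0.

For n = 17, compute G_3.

39

G_0=17  [base 4] 4^2 + 1  →[4↦5]→  5^2 + 1 = 26  −1 ⇒ G_1=25
G_1=25  [base 5] 5^2  →[5↦6]→  6^2 = 36  −1 ⇒ G_2=35
G_2=35  [base 6] 5·6 + 5  →[6↦7]→  5·7 + 5 = 40  −1 ⇒ G_3=39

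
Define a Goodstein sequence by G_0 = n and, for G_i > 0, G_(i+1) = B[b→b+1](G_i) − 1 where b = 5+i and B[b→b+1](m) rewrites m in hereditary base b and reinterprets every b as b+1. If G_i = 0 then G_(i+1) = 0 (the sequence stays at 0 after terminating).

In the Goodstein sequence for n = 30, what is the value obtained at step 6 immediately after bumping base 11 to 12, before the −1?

144

G_0=30  [base 5] 5^2 + 5  →[5↦6]→  6^2 + 6 = 42  −1 ⇒ G_1=41
G_1=41  [base 6] 6^2 + 5  →[6↦7]→  7^2 + 5 = 54  −1 ⇒ G_2=53
G_2=53  [base 7] 7^2 + 4  →[7↦8]→  8^2 + 4 = 68  −1 ⇒ G_3=67
G_3=67  [base 8] 8^2 + 3  →[8↦9]→  9^2 + 3 = 84  −1 ⇒ G_4=83
G_4=83  [base 9] 9^2 + 2  →[9↦10]→  10^2 + 2 = 102  −1 ⇒ G_5=101
G_5=101  [base 10] 10^2 + 1  →[10↦11]→  11^2 + 1 = 122  −1 ⇒ G_6=121
G_6=121  [base 11] 11^2  →[11↦12]→  12^2 = 144  −1 ⇒ G_7=143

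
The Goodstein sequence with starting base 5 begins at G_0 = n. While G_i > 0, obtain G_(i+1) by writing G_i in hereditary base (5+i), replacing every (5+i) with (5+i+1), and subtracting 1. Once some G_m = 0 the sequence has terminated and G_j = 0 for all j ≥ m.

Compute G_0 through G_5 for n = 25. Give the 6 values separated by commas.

(0) 25|_5 = 5^2 ↦ 6^2|_6 = 36 ⇒ 35
(1) 35|_6 = 5·6 + 5 ↦ 5·7 + 5|_7 = 40 ⇒ 39
(2) 39|_7 = 5·7 + 4 ↦ 5·8 + 4|_8 = 44 ⇒ 43
(3) 43|_8 = 5·8 + 3 ↦ 5·9 + 3|_9 = 48 ⇒ 47
(4) 47|_9 = 5·9 + 2 ↦ 5·10 + 2|_10 = 52 ⇒ 51

25, 35, 39, 43, 47, 51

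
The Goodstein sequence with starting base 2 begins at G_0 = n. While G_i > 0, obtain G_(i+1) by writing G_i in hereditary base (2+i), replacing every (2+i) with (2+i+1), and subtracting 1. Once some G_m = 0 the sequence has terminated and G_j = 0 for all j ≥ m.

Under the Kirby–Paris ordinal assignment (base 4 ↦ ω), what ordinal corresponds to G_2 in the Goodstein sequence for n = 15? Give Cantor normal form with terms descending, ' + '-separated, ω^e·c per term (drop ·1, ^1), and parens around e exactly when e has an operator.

ω^(ω + 1) + ω^ω + 3

step 0: 15 = 2^(2 + 1) + 2^2 + 2 + 1; sub 3 for 2: 3^(3 + 1) + 3^3 + 3 + 1; = 112; G_1 = 112−1 = 111
step 1: 111 = 3^(3 + 1) + 3^3 + 3; sub 4 for 3: 4^(4 + 1) + 4^4 + 4; = 1284; G_2 = 1284−1 = 1283
step 2: 1283 = 4^(4 + 1) + 4^4 + 3; sub 5 for 4: 5^(5 + 1) + 5^5 + 3; = 18753; G_3 = 18753−1 = 18752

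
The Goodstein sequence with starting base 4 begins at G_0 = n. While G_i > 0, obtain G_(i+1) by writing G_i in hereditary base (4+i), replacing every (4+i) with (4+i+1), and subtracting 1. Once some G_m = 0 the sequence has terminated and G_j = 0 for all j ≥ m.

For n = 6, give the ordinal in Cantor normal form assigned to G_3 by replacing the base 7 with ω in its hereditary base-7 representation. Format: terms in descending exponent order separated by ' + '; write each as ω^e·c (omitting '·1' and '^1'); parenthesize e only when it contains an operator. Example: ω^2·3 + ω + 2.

6

step 0: 6 = 4 + 2; sub 5 for 4: 5 + 2; = 7; G_1 = 7−1 = 6
step 1: 6 = 5 + 1; sub 6 for 5: 6 + 1; = 7; G_2 = 7−1 = 6
step 2: 6 = 6; sub 7 for 6: 7; = 7; G_3 = 7−1 = 6
step 3: 6 = 6; sub 8 for 7: 6; = 6; G_4 = 6−1 = 5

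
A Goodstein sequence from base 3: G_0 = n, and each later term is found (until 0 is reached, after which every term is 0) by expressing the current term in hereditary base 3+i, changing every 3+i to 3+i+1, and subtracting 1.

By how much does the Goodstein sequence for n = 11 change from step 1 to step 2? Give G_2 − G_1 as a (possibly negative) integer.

step 0: 11 = 3^2 + 2; sub 4 for 3: 4^2 + 2; = 18; G_1 = 18−1 = 17
step 1: 17 = 4^2 + 1; sub 5 for 4: 5^2 + 1; = 26; G_2 = 26−1 = 25

8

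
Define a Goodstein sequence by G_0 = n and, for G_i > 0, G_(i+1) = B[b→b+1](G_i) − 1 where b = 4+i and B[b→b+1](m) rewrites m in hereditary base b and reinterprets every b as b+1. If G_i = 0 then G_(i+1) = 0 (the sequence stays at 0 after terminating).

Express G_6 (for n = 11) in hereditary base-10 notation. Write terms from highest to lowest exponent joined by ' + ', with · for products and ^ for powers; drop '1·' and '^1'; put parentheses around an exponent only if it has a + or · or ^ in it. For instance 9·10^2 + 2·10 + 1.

10 + 5

11 —HB4→ 2·4 + 3 —bump→ 2·5 + 3 = 13 —(−1)→ 12
12 —HB5→ 2·5 + 2 —bump→ 2·6 + 2 = 14 —(−1)→ 13
13 —HB6→ 2·6 + 1 —bump→ 2·7 + 1 = 15 —(−1)→ 14
14 —HB7→ 2·7 —bump→ 2·8 = 16 —(−1)→ 15
15 —HB8→ 8 + 7 —bump→ 9 + 7 = 16 —(−1)→ 15
15 —HB9→ 9 + 6 —bump→ 10 + 6 = 16 —(−1)→ 15
15 —HB10→ 10 + 5 —bump→ 11 + 5 = 16 —(−1)→ 15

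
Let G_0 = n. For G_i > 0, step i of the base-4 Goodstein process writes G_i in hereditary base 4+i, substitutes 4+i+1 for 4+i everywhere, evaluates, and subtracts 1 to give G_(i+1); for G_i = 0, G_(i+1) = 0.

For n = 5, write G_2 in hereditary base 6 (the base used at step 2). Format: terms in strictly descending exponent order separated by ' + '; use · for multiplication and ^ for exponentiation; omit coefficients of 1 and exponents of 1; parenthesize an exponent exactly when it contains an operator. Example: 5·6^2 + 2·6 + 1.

5

(0) 5|_4 = 4 + 1 ↦ 5 + 1|_5 = 6 ⇒ 5
(1) 5|_5 = 5 ↦ 6|_6 = 6 ⇒ 5
(2) 5|_6 = 5 ↦ 5|_7 = 5 ⇒ 4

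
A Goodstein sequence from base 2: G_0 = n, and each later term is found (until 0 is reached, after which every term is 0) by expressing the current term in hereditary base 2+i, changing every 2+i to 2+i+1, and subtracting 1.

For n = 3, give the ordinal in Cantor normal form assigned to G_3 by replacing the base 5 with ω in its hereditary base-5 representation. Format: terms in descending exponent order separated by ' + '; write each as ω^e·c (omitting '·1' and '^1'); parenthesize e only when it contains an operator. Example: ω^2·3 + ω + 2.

2

3 —HB2→ 2 + 1 —bump→ 3 + 1 = 4 —(−1)→ 3
3 —HB3→ 3 —bump→ 4 = 4 —(−1)→ 3
3 —HB4→ 3 —bump→ 3 = 3 —(−1)→ 2
2 —HB5→ 2 —bump→ 2 = 2 —(−1)→ 1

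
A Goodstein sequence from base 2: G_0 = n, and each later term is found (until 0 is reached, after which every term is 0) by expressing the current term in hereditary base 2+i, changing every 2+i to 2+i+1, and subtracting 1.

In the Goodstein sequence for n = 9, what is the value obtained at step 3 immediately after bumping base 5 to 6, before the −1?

140744

[0] 9 ≡ 2^(2 + 1) + 1 (base 2). Lift 3: 82. −1: 81.
[1] 81 ≡ 3^(3 + 1) (base 3). Lift 4: 1024. −1: 1023.
[2] 1023 ≡ 3·4^4 + 3·4^3 + 3·4^2 + 3·4 + 3 (base 4). Lift 5: 9843. −1: 9842.
[3] 9842 ≡ 3·5^5 + 3·5^3 + 3·5^2 + 3·5 + 2 (base 5). Lift 6: 140744. −1: 140743.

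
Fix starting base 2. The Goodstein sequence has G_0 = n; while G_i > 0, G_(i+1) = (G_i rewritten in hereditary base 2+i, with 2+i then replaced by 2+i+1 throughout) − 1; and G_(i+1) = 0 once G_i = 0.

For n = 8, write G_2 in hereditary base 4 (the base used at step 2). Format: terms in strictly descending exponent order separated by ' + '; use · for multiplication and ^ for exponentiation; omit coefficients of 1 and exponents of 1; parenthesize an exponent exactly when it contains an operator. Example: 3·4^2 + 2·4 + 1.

2·4^4 + 2·4^2 + 2·4 + 1

base 2: 8 = 2^(2 + 1); at 3: 3^(3 + 1) = 81; next = 80
base 3: 80 = 2·3^3 + 2·3^2 + 2·3 + 2; at 4: 2·4^4 + 2·4^2 + 2·4 + 2 = 554; next = 553
base 4: 553 = 2·4^4 + 2·4^2 + 2·4 + 1; at 5: 2·5^5 + 2·5^2 + 2·5 + 1 = 6311; next = 6310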